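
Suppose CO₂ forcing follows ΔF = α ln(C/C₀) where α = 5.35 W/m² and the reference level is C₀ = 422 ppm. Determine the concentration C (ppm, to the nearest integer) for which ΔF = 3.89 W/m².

C ≈ 873 ppm

Set 5.35 ln(C/422) = 3.89, so ln(C/422) = 3.89/5.35 = 0.72710.
Then C/422 = e^0.72710 = 2.06907, giving C = 422 × 2.06907 = 873.15 ppm.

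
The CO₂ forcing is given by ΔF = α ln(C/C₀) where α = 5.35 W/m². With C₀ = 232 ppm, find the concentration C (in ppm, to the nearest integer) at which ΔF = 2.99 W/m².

C ≈ 406 ppm

Set 5.35 ln(C/232) = 2.99, so ln(C/232) = 2.99/5.35 = 0.55888.
Then C/232 = e^0.55888 = 1.74871, giving C = 232 × 1.74871 = 405.70 ppm.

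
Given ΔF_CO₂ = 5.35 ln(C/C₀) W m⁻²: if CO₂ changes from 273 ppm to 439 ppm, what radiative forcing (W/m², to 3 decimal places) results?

CO₂: 5.35 × ln(439/273) = 5.35 × ln(1.60806) = 5.35 × 0.47503 = 2.5414 W/m².

ΔF = 2.541 W/m²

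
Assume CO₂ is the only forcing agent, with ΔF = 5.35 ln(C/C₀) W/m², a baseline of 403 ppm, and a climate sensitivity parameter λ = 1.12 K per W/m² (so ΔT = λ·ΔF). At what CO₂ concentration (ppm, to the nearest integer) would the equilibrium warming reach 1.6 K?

Required forcing: ΔF = ΔT/λ = 1.6/1.12 = 1.4286 W/m².
Then ln(C/403) = ΔF/5.35 = 1.4286/5.35 = 0.26703.
So C = 403 × e^0.26703 = 403 × 1.30608 = 526.35 ppm.

C ≈ 526 ppm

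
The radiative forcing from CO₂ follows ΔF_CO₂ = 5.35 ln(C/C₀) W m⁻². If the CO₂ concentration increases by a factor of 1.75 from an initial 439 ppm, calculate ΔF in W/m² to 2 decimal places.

ΔF = 2.99 W/m²

Because the forcing depends only on the ratio C/C₀, the initial concentration does not enter.
ΔF = 5.35 × ln(1.75) = 5.35 × 0.55962 = 2.9940 W/m².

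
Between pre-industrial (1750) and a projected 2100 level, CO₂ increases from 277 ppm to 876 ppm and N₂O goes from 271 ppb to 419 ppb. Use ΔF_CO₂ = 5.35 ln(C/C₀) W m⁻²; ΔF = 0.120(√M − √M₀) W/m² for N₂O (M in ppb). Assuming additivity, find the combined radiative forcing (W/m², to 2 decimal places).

CO₂: 5.35 × ln(876/277) = 5.35 × ln(3.16245) = 5.35 × 1.15135 = 6.1597 W/m².
N₂O: 0.120 × (√419 − √271) = 0.120 × (20.4695 − 16.4621) = 0.120 × 4.0074 = 0.4809 W/m².
Total ΔF = 6.1597 + 0.4809 = 6.6406 W/m².

ΔF = 6.64 W/m²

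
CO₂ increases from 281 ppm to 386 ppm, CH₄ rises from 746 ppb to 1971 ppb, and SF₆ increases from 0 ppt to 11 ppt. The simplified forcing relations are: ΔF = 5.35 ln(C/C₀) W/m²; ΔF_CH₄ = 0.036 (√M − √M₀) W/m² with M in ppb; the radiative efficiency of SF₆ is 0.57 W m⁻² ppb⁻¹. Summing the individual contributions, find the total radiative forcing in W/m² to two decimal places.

ΔF = 2.32 W/m²

CO₂: 5.35 × ln(386/281) = 5.35 × ln(1.37367) = 5.35 × 0.31749 = 1.6986 W/m².
CH₄: 0.036 × (√1971 − √746) = 0.036 × (44.3959 − 27.3130) = 0.036 × 17.0829 = 0.6150 W/m².
SF₆: Δ = 11 − 0 = 11 ppt = 0.011 ppb; ΔF = 0.57 × 0.011 = 0.0063 W/m².
Total ΔF = 1.6986 + 0.6150 + 0.0063 = 2.3199 W/m².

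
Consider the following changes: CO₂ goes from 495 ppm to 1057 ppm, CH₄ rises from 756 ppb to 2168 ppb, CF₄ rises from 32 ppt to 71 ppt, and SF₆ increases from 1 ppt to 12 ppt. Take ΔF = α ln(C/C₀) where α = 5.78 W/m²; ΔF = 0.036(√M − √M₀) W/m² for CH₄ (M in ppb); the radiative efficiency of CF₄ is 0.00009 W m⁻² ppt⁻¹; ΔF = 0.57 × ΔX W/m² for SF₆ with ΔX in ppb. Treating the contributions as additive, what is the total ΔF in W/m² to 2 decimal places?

CO₂: 5.78 × ln(1057/495) = 5.78 × ln(2.13535) = 5.78 × 0.75863 = 4.3849 W/m².
CH₄: 0.036 × (√2168 − √756) = 0.036 × (46.5618 − 27.4955) = 0.036 × 19.0663 = 0.6864 W/m².
CF₄: ΔF = 0.00009 × (71 − 32) = 0.00009 × 39 = 0.0035 W/m².
SF₆: Δ = 12 − 1 = 11 ppt = 0.011 ppb; ΔF = 0.57 × 0.011 = 0.0063 W/m².
Total ΔF = 4.3849 + 0.6864 + 0.0035 + 0.0063 = 5.0811 W/m².

ΔF = 5.08 W/m²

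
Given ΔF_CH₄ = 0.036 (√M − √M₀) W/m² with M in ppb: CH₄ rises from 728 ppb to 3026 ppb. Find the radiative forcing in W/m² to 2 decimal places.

ΔF = 1.01 W/m²

CH₄: 0.036 × (√3026 − √728) = 0.036 × (55.0091 − 26.9815) = 0.036 × 28.0276 = 1.0090 W/m².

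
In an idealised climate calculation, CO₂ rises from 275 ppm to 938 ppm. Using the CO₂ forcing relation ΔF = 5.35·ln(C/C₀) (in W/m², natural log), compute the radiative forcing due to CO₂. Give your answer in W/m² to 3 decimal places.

CO₂: 5.35 × ln(938/275) = 5.35 × ln(3.41091) = 5.35 × 1.22698 = 6.5643 W/m².

ΔF = 6.564 W/m²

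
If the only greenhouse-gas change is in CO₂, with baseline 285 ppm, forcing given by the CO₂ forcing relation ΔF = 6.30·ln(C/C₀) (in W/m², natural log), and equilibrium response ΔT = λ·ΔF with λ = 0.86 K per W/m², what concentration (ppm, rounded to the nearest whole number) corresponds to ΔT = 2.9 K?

Required forcing: ΔF = ΔT/λ = 2.9/0.86 = 3.3721 W/m².
Then ln(C/285) = ΔF/6.30 = 3.3721/6.30 = 0.53525.
So C = 285 × e^0.53525 = 285 × 1.70788 = 486.75 ppm.

C ≈ 487 ppm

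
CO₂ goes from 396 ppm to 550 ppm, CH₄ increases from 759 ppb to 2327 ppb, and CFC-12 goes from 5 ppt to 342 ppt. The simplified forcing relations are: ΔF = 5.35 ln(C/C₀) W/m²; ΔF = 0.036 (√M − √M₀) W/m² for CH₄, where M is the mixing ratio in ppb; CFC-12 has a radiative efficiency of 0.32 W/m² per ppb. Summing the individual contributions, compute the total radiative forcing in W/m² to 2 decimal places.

CO₂: 5.35 × ln(550/396) = 5.35 × ln(1.38889) = 5.35 × 0.32850 = 1.7575 W/m².
CH₄: 0.036 × (√2327 − √759) = 0.036 × (48.2390 − 27.5500) = 0.036 × 20.6890 = 0.7448 W/m².
CFC-12: Δ = 342 − 5 = 337 ppt = 0.337 ppb; ΔF = 0.32 × 0.337 = 0.1078 W/m².
Total ΔF = 1.7575 + 0.7448 + 0.1078 = 2.6101 W/m².

ΔF = 2.61 W/m²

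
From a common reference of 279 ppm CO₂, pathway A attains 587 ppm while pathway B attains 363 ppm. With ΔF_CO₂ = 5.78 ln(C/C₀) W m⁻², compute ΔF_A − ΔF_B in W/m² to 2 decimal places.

ΔF_A − ΔF_B = 2.78 W/m²

ΔF_A = 5.78 ln(587/279) = 5.78 × 0.74381 = 4.2992 W/m².
ΔF_B = 5.78 ln(363/279) = 5.78 × 0.26319 = 1.5212 W/m².
Difference: 4.2992 − 1.5212 = 2.7780 W/m².
(Equivalently, ΔF_A − ΔF_B = 5.78 ln(587/363) = 5.78 × 0.48062 = 2.7780 W/m².)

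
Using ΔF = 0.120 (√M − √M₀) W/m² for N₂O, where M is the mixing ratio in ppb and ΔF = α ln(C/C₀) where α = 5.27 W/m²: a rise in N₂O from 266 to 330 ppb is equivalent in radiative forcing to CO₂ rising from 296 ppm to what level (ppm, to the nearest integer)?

C ≈ 309 ppm

N₂O forcing: 0.120 × (√330 − √266) = 0.120 × (18.1659 − 16.3095) = 0.120 × 1.8564 = 0.22277 W/m².
Set 5.27 ln(C/296) = 0.22277: ln(C/296) = 0.22277/5.27 = 0.04227, so C = 296 × e^0.04227 = 296 × 1.04318 = 308.78 ppm.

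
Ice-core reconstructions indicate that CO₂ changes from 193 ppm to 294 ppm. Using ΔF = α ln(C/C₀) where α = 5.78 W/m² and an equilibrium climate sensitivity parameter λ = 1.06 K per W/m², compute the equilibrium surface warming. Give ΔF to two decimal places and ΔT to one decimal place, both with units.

CO₂: 5.78 × ln(294/193) = 5.78 × ln(1.52332) = 5.78 × 0.42089 = 2.4327 W/m².
ΔT = λ ΔF = 1.06 × 2.43 = 2.5758 K.

ΔF = 2.43 W/m²; ΔT = 2.6 K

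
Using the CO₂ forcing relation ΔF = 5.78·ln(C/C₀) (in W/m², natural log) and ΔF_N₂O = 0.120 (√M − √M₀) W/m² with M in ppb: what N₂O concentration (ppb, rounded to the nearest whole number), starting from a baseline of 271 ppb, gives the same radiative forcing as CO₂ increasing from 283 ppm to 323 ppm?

M ≈ 521 ppb

CO₂ forcing: 5.78 × ln(323/283) = 5.78 × 0.132205 = 0.76414 W/m².
Set 0.120(√M − √271) = 0.76414: √M = 0.76414/0.120 + √271 = 6.3678 + 16.4621 = 22.8299.
M = (22.8299)² = 521.20 ppb.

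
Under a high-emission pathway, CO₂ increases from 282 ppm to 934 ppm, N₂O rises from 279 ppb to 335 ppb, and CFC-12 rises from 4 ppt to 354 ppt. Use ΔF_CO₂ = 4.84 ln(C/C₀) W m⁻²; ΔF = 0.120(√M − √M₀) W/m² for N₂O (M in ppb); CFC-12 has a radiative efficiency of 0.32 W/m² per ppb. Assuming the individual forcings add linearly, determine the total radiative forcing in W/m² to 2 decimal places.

ΔF = 6.10 W/m²

CO₂: 4.84 × ln(934/282) = 4.84 × ln(3.31206) = 4.84 × 1.19757 = 5.7962 W/m².
N₂O: 0.120 × (√335 − √279) = 0.120 × (18.3030 − 16.7033) = 0.120 × 1.5997 = 0.1920 W/m².
CFC-12: Δ = 354 − 4 = 350 ppt = 0.350 ppb; ΔF = 0.32 × 0.350 = 0.1120 W/m².
Total ΔF = 5.7962 + 0.1920 + 0.1120 = 6.1002 W/m².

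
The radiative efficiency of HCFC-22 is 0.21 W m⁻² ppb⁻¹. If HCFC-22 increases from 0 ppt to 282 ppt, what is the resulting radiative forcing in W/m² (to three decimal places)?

ΔF = 0.059 W/m²

HCFC-22: Δ = 282 − 0 = 282 ppt = 0.282 ppb; ΔF = 0.21 × 0.282 = 0.0592 W/m².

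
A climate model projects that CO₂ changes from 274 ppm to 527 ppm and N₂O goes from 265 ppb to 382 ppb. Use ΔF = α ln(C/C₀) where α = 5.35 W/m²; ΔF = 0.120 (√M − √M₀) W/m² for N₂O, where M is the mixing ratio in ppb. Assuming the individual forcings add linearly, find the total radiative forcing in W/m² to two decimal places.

CO₂: 5.35 × ln(527/274) = 5.35 × ln(1.92336) = 5.35 × 0.65407 = 3.4993 W/m².
N₂O: 0.120 × (√382 − √265) = 0.120 × (19.5448 − 16.2788) = 0.120 × 3.2660 = 0.3919 W/m².
Total ΔF = 3.4993 + 0.3919 = 3.8912 W/m².

ΔF = 3.89 W/m²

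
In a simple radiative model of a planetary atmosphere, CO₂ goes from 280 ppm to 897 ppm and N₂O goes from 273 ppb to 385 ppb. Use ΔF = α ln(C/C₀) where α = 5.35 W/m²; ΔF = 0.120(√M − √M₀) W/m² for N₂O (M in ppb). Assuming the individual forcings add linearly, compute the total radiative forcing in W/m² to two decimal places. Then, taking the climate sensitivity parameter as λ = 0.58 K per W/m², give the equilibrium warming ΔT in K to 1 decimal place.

ΔF = 6.60 W/m²; ΔT = 3.8 K

CO₂: 5.35 × ln(897/280) = 5.35 × ln(3.20357) = 5.35 × 1.16427 = 6.2288 W/m².
N₂O: 0.120 × (√385 − √273) = 0.120 × (19.6214 − 16.5227) = 0.120 × 3.0987 = 0.3718 W/m².
Total ΔF = 6.2288 + 0.3718 = 6.6006 W/m².
ΔT = λ ΔF = 0.58 × 6.60 = 3.8280 K.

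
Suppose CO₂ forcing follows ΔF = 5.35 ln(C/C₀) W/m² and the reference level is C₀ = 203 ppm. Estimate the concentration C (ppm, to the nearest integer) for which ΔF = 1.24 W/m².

C ≈ 256 ppm

Set 5.35 ln(C/203) = 1.24, so ln(C/203) = 1.24/5.35 = 0.23178.
Then C/203 = e^0.23178 = 1.26084, giving C = 203 × 1.26084 = 255.95 ppm.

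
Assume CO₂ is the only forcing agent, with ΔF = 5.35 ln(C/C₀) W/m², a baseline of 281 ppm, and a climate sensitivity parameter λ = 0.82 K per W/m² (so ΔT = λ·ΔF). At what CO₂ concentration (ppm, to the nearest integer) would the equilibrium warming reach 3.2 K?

C ≈ 583 ppm

Required forcing: ΔF = ΔT/λ = 3.2/0.82 = 3.9024 W/m².
Then ln(C/281) = ΔF/5.35 = 3.9024/5.35 = 0.72942.
So C = 281 × e^0.72942 = 281 × 2.07388 = 582.76 ppm.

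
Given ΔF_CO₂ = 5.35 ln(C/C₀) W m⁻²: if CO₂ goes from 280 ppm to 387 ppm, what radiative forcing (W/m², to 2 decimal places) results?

ΔF = 1.73 W/m²

CO₂: 5.35 × ln(387/280) = 5.35 × ln(1.38214) = 5.35 × 0.32363 = 1.7314 W/m².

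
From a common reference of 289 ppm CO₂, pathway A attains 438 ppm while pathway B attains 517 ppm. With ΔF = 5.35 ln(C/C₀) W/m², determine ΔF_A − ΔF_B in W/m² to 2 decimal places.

ΔF_A = 5.35 ln(438/289) = 5.35 × 0.41579 = 2.2245 W/m².
ΔF_B = 5.35 ln(517/289) = 5.35 × 0.58162 = 3.1117 W/m².
Difference: 2.2245 − 3.1117 = -0.8872 W/m².

ΔF_A − ΔF_B = -0.89 W/m²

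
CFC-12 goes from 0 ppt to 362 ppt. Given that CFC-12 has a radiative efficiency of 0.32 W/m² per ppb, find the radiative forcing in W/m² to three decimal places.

CFC-12: Δ = 362 − 0 = 362 ppt = 0.362 ppb; ΔF = 0.32 × 0.362 = 0.1158 W/m².

ΔF = 0.116 W/m²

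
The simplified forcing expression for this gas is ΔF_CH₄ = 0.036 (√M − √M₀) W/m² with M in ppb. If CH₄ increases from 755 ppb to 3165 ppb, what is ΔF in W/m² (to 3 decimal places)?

CH₄: 0.036 × (√3165 − √755) = 0.036 × (56.2583 − 27.4773) = 0.036 × 28.7810 = 1.0361 W/m².

ΔF = 1.036 W/m²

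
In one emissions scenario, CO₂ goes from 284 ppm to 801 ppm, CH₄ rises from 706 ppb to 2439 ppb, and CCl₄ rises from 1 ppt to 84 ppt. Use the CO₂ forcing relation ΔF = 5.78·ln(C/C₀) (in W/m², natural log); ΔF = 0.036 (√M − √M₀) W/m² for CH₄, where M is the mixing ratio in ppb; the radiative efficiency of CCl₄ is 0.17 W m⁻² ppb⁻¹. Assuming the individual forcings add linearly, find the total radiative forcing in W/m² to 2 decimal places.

CO₂: 5.78 × ln(801/284) = 5.78 × ln(2.82042) = 5.78 × 1.03689 = 5.9932 W/m².
CH₄: 0.036 × (√2439 − √706) = 0.036 × (49.3862 − 26.5707) = 0.036 × 22.8155 = 0.8214 W/m².
CCl₄: Δ = 84 − 1 = 83 ppt = 0.083 ppb; ΔF = 0.17 × 0.083 = 0.0141 W/m².
Total ΔF = 5.9932 + 0.8214 + 0.0141 = 6.8287 W/m².

ΔF = 6.83 W/m²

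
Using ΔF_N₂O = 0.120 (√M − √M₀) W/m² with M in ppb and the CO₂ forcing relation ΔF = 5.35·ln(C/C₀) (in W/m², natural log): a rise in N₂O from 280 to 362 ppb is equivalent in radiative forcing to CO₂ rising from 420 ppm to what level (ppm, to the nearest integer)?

C ≈ 442 ppm

N₂O forcing: 0.120 × (√362 − √280) = 0.120 × (19.0263 − 16.7332) = 0.120 × 2.2931 = 0.27517 W/m².
Set 5.35 ln(C/420) = 0.27517: ln(C/420) = 0.27517/5.35 = 0.05143, so C = 420 × e^0.05143 = 420 × 1.05278 = 442.17 ppm.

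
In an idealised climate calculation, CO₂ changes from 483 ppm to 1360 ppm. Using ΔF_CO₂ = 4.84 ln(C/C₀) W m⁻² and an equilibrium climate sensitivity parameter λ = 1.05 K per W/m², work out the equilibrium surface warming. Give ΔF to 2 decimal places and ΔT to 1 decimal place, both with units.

CO₂: 4.84 × ln(1360/483) = 4.84 × ln(2.81573) = 4.84 × 1.03522 = 5.0105 W/m².
ΔT = λ ΔF = 1.05 × 5.01 = 5.2605 K.

ΔF = 5.01 W/m²; ΔT = 5.3 K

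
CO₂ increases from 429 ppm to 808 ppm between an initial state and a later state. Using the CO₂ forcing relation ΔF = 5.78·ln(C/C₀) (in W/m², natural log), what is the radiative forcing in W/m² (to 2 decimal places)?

CO₂: 5.78 × ln(808/429) = 5.78 × ln(1.88345) = 5.78 × 0.63311 = 3.6594 W/m².

ΔF = 3.66 W/m²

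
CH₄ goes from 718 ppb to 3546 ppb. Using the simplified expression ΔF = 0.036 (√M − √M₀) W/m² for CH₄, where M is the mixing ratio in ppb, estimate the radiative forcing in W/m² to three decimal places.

CH₄: 0.036 × (√3546 − √718) = 0.036 × (59.5483 − 26.7955) = 0.036 × 32.7528 = 1.1791 W/m².

ΔF = 1.179 W/m²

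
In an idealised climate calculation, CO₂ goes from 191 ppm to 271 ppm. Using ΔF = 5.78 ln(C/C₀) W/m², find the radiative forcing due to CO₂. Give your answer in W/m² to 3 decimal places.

ΔF = 2.022 W/m²

CO₂: 5.78 × ln(271/191) = 5.78 × ln(1.41885) = 5.78 × 0.34985 = 2.0221 W/m².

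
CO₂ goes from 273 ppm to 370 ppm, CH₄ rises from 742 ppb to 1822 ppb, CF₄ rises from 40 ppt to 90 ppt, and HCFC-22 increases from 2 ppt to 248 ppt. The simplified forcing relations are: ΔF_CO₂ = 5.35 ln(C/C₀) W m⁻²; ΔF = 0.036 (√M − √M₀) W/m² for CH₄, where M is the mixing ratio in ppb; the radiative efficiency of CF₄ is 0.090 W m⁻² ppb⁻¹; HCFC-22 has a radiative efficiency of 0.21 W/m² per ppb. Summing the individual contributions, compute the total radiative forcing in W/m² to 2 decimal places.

CO₂: 5.35 × ln(370/273) = 5.35 × ln(1.35531) = 5.35 × 0.30403 = 1.6266 W/m².
CH₄: 0.036 × (√1822 − √742) = 0.036 × (42.6849 − 27.2397) = 0.036 × 15.4452 = 0.5560 W/m².
CF₄: Δ = 90 − 40 = 50 ppt = 0.050 ppb; ΔF = 0.090 × 0.050 = 0.0045 W/m².
HCFC-22: Δ = 248 − 2 = 246 ppt = 0.246 ppb; ΔF = 0.21 × 0.246 = 0.0517 W/m².
Total ΔF = 1.6266 + 0.5560 + 0.0045 + 0.0517 = 2.2388 W/m².

ΔF = 2.24 W/m²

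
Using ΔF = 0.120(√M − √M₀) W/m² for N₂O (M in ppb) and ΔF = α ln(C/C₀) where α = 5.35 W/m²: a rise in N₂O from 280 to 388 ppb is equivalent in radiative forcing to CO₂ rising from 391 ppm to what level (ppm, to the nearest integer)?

N₂O forcing: 0.120 × (√388 − √280) = 0.120 × (19.6977 − 16.7332) = 0.120 × 2.9645 = 0.35574 W/m².
Set 5.35 ln(C/391) = 0.35574: ln(C/391) = 0.35574/5.35 = 0.06649, so C = 391 × e^0.06649 = 391 × 1.06875 = 417.88 ppm.

C ≈ 418 ppm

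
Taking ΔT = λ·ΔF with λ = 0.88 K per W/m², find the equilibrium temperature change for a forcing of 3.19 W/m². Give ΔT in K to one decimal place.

ΔT = 2.8 K

ΔT = λ ΔF = 0.88 × 3.19 = 2.8072 K.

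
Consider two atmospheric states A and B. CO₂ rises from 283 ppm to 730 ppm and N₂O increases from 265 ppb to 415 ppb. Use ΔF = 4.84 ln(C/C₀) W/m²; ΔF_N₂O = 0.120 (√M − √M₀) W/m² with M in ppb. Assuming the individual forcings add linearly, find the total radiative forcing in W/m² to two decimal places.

ΔF = 5.08 W/m²

CO₂: 4.84 × ln(730/283) = 4.84 × ln(2.57951) = 4.84 × 0.94760 = 4.5864 W/m².
N₂O: 0.120 × (√415 − √265) = 0.120 × (20.3715 − 16.2788) = 0.120 × 4.0927 = 0.4911 W/m².
Total ΔF = 4.5864 + 0.4911 = 5.0775 W/m².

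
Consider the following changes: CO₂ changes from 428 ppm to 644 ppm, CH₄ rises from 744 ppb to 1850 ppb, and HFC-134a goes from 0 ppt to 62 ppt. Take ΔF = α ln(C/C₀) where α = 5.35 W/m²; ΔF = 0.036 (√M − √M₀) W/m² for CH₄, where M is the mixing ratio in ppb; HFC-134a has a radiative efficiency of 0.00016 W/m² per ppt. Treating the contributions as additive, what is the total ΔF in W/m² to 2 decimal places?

ΔF = 2.76 W/m²

CO₂: 5.35 × ln(644/428) = 5.35 × ln(1.50467) = 5.35 × 0.40857 = 2.1858 W/m².
CH₄: 0.036 × (√1850 − √744) = 0.036 × (43.0116 − 27.2764) = 0.036 × 15.7352 = 0.5665 W/m².
HFC-134a: ΔF = 0.00016 × (62 − 0) = 0.00016 × 62 = 0.0099 W/m².
Total ΔF = 2.1858 + 0.5665 + 0.0099 = 2.7622 W/m².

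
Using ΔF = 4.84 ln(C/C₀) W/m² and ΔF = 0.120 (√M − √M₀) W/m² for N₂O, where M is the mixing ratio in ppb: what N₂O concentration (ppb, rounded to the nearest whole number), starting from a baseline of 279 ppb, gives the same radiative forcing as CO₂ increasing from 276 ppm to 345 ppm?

M ≈ 661 ppb

CO₂ forcing: 4.84 × ln(345/276) = 4.84 × 0.223144 = 1.08002 W/m².
Set 0.120(√M − √279) = 1.08002: √M = 1.08002/0.120 + √279 = 9.0002 + 16.7033 = 25.7035.
M = (25.7035)² = 660.67 ppb.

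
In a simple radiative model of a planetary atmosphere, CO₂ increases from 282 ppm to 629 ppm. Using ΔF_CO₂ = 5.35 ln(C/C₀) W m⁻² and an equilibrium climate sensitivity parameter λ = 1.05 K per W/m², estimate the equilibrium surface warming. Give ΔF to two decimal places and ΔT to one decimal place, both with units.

ΔF = 4.29 W/m²; ΔT = 4.5 K

CO₂: 5.35 × ln(629/282) = 5.35 × ln(2.23050) = 5.35 × 0.80223 = 4.2919 W/m².
ΔT = λ ΔF = 1.05 × 4.29 = 4.5045 K.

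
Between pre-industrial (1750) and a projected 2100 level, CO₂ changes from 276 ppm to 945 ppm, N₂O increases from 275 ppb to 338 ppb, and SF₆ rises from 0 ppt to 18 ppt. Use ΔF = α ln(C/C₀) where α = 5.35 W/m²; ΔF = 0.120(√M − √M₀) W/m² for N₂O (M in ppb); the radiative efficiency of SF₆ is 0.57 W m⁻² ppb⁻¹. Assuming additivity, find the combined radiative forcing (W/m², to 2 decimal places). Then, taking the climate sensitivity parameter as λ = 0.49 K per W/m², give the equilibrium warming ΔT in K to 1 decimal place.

ΔF = 6.81 W/m²; ΔT = 3.3 K

CO₂: 5.35 × ln(945/276) = 5.35 × ln(3.42391) = 5.35 × 1.23078 = 6.5847 W/m².
N₂O: 0.120 × (√338 − √275) = 0.120 × (18.3848 − 16.5831) = 0.120 × 1.8017 = 0.2162 W/m².
SF₆: Δ = 18 − 0 = 18 ppt = 0.018 ppb; ΔF = 0.57 × 0.018 = 0.0103 W/m².
Total ΔF = 6.5847 + 0.2162 + 0.0103 = 6.8112 W/m².
ΔT = λ ΔF = 0.49 × 6.81 = 3.3369 K.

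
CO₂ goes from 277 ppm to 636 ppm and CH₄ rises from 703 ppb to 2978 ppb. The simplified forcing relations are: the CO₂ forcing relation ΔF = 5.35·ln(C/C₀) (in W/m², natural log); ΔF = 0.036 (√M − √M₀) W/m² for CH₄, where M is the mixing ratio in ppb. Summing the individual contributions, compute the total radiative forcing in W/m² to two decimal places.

ΔF = 5.46 W/m²

CO₂: 5.35 × ln(636/277) = 5.35 × ln(2.29603) = 5.35 × 0.83118 = 4.4468 W/m².
CH₄: 0.036 × (√2978 − √703) = 0.036 × (54.5711 − 26.5141) = 0.036 × 28.0570 = 1.0101 W/m².
Total ΔF = 4.4468 + 1.0101 = 5.4569 W/m².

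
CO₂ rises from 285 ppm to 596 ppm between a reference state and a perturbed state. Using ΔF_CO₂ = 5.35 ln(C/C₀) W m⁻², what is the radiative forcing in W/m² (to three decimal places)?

CO₂: 5.35 × ln(596/285) = 5.35 × ln(2.09123) = 5.35 × 0.73775 = 3.9470 W/m².

ΔF = 3.947 W/m²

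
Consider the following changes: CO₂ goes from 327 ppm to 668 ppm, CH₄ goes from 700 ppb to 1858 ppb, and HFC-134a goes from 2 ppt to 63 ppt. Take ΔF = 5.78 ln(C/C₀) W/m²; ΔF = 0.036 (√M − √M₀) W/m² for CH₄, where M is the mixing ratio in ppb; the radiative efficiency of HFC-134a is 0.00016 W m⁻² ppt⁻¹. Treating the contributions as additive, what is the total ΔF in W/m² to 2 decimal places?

CO₂: 5.78 × ln(668/327) = 5.78 × ln(2.04281) = 5.78 × 0.71433 = 4.1288 W/m².
CH₄: 0.036 × (√1858 − √700) = 0.036 × (43.1045 − 26.4575) = 0.036 × 16.6470 = 0.5993 W/m².
HFC-134a: ΔF = 0.00016 × (63 − 2) = 0.00016 × 61 = 0.0098 W/m².
Total ΔF = 4.1288 + 0.5993 + 0.0098 = 4.7379 W/m².

ΔF = 4.74 W/m²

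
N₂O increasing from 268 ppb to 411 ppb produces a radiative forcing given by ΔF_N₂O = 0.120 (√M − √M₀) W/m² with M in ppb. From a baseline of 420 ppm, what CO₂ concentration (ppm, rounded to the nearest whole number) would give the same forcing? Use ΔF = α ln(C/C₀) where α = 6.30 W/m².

C ≈ 452 ppm

N₂O forcing: 0.120 × (√411 − √268) = 0.120 × (20.2731 − 16.3707) = 0.120 × 3.9024 = 0.46829 W/m².
Set 6.30 ln(C/420) = 0.46829: ln(C/420) = 0.46829/6.30 = 0.07433, so C = 420 × e^0.07433 = 420 × 1.07716 = 452.41 ppm.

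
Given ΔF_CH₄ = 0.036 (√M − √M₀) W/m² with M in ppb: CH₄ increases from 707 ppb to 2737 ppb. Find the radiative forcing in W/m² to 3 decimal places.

ΔF = 0.926 W/m²

CH₄: 0.036 × (√2737 − √707) = 0.036 × (52.3163 − 26.5895) = 0.036 × 25.7268 = 0.9262 W/m².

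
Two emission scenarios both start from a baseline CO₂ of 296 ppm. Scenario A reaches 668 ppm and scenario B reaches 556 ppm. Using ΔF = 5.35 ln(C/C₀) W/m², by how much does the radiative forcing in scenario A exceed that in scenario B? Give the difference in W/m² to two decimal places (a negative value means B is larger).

ΔF_A = 5.35 ln(668/296) = 5.35 × 0.81393 = 4.3545 W/m².
ΔF_B = 5.35 ln(556/296) = 5.35 × 0.63041 = 3.3727 W/m².
Difference: 4.3545 − 3.3727 = 0.9818 W/m².
(Equivalently, ΔF_A − ΔF_B = 5.35 ln(668/556) = 5.35 × 0.18352 = 0.9818 W/m².)

ΔF_A − ΔF_B = 0.98 W/m²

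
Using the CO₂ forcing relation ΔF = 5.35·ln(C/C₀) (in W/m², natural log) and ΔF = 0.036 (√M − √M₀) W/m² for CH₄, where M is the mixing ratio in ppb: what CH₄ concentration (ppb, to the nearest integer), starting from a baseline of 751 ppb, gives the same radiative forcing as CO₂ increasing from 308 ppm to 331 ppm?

CO₂ forcing: 5.35 × ln(331/308) = 5.35 × 0.072019 = 0.38530 W/m².
Set 0.036(√M − √751) = 0.38530: √M = 0.38530/0.036 + √751 = 10.7028 + 27.4044 = 38.1072.
M = (38.1072)² = 1452.16 ppb.

M ≈ 1452 ppb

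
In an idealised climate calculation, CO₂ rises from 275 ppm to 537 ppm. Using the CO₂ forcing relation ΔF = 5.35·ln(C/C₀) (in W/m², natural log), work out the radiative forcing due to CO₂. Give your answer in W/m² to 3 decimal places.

CO₂ absorption bands are partially saturated, so forcing scales with the logarithm of the concentration ratio.
CO₂: 5.35 × ln(537/275) = 5.35 × ln(1.95273) = 5.35 × 0.66923 = 3.5804 W/m².

ΔF = 3.580 W/m²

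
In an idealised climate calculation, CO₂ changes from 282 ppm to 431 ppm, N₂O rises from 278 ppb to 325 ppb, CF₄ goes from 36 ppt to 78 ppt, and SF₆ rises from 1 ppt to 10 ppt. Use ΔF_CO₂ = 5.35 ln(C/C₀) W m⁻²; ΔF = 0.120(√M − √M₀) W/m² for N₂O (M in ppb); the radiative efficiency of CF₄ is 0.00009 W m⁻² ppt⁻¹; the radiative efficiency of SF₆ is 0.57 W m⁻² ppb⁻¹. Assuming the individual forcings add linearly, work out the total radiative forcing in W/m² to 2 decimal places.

CO₂: 5.35 × ln(431/282) = 5.35 × ln(1.52837) = 5.35 × 0.42420 = 2.2695 W/m².
N₂O: 0.120 × (√325 − √278) = 0.120 × (18.0278 − 16.6733) = 0.120 × 1.3545 = 0.1625 W/m².
CF₄: ΔF = 0.00009 × (78 − 36) = 0.00009 × 42 = 0.0038 W/m².
SF₆: Δ = 10 − 1 = 9 ppt = 0.009 ppb; ΔF = 0.57 × 0.009 = 0.0051 W/m².
Total ΔF = 2.2695 + 0.1625 + 0.0038 + 0.0051 = 2.4409 W/m².

ΔF = 2.44 W/m²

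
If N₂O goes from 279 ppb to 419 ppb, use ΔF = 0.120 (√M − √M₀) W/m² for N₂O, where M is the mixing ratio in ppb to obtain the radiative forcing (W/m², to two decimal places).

ΔF = 0.45 W/m²

N₂O: 0.120 × (√419 − √279) = 0.120 × (20.4695 − 16.7033) = 0.120 × 3.7662 = 0.4519 W/m².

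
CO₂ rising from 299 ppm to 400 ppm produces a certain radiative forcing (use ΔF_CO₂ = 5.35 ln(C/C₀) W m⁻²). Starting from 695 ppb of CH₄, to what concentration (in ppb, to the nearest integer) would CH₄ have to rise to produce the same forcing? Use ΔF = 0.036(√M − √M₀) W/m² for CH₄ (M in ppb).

CO₂ forcing: 5.35 × ln(400/299) = 5.35 × 0.291021 = 1.55696 W/m².
Set 0.036(√M − √695) = 1.55696: √M = 1.55696/0.036 + √695 = 43.2489 + 26.3629 = 69.6118.
M = (69.6118)² = 4845.80 ppb.

M ≈ 4846 ppb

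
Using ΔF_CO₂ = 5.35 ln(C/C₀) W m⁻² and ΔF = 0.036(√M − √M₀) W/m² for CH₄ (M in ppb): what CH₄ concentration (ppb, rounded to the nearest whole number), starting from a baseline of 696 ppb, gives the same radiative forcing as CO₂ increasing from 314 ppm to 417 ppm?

CO₂ forcing: 5.35 × ln(417/314) = 5.35 × 0.283693 = 1.51776 W/m².
Set 0.036(√M − √696) = 1.51776: √M = 1.51776/0.036 + √696 = 42.1600 + 26.3818 = 68.5418.
M = (68.5418)² = 4697.98 ppb.

M ≈ 4698 ppb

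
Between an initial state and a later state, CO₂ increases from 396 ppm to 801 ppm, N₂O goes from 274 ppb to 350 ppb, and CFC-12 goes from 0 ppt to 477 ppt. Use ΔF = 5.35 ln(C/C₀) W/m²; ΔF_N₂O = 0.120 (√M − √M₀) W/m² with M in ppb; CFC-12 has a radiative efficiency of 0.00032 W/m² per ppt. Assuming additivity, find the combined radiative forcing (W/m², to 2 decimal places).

ΔF = 4.18 W/m²

CO₂: 5.35 × ln(801/396) = 5.35 × ln(2.02273) = 5.35 × 0.70445 = 3.7688 W/m².
N₂O: 0.120 × (√350 − √274) = 0.120 × (18.7083 − 16.5529) = 0.120 × 2.1554 = 0.2586 W/m².
CFC-12: ΔF = 0.00032 × (477 − 0) = 0.00032 × 477 = 0.1526 W/m².
Total ΔF = 3.7688 + 0.2586 + 0.1526 = 4.1800 W/m².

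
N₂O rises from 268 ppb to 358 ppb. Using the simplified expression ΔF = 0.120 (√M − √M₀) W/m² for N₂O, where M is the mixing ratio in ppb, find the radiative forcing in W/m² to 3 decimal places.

ΔF = 0.306 W/m²

N₂O: 0.120 × (√358 − √268) = 0.120 × (18.9209 − 16.3707) = 0.120 × 2.5502 = 0.3060 W/m².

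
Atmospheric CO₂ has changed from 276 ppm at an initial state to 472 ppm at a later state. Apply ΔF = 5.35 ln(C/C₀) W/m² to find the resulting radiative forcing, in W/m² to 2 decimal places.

CO₂: 5.35 × ln(472/276) = 5.35 × ln(1.71014) = 5.35 × 0.53658 = 2.8707 W/m².

ΔF = 2.87 W/m²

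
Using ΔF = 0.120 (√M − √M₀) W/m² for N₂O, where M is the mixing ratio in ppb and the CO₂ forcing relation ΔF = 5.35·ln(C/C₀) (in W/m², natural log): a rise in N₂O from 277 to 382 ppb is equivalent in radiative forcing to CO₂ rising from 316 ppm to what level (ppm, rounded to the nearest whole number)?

N₂O forcing: 0.120 × (√382 − √277) = 0.120 × (19.5448 − 16.6433) = 0.120 × 2.9015 = 0.34818 W/m².
Set 5.35 ln(C/316) = 0.34818: ln(C/316) = 0.34818/5.35 = 0.06508, so C = 316 × e^0.06508 = 316 × 1.06724 = 337.25 ppm.

C ≈ 337 ppm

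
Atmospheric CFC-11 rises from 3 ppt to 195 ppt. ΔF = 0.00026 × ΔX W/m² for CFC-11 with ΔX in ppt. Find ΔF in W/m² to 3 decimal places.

CFC-11: ΔF = 0.00026 × (195 − 3) = 0.00026 × 192 = 0.0499 W/m².

ΔF = 0.050 W/m²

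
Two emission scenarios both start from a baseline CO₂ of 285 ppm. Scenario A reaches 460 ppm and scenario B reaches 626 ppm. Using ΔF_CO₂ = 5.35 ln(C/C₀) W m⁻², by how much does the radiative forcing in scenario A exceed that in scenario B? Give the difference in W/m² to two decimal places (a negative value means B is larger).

ΔF_A = 5.35 ln(460/285) = 5.35 × 0.47874 = 2.5613 W/m².
ΔF_B = 5.35 ln(626/285) = 5.35 × 0.78686 = 4.2097 W/m².
Difference: 2.5613 − 4.2097 = -1.6484 W/m².

ΔF_A − ΔF_B = -1.65 W/m²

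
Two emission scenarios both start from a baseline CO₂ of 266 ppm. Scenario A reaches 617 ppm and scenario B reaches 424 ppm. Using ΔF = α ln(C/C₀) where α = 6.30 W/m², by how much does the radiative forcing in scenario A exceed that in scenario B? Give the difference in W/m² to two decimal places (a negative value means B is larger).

ΔF_A − ΔF_B = 2.36 W/m²

ΔF_A = 6.30 ln(617/266) = 6.30 × 0.84137 = 5.3006 W/m².
ΔF_B = 6.30 ln(424/266) = 6.30 × 0.46624 = 2.9373 W/m².
Difference: 5.3006 − 2.9373 = 2.3633 W/m².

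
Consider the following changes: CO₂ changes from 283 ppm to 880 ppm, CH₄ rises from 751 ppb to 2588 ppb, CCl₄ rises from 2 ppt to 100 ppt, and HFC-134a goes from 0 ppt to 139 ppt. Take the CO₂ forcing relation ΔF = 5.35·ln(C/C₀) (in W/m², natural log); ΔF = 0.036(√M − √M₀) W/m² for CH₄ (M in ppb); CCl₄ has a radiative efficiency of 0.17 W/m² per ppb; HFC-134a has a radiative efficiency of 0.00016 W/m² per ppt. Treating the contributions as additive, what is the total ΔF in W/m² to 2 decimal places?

CO₂: 5.35 × ln(880/283) = 5.35 × ln(3.10954) = 5.35 × 1.13447 = 6.0694 W/m².
CH₄: 0.036 × (√2588 − √751) = 0.036 × (50.8724 − 27.4044) = 0.036 × 23.4680 = 0.8448 W/m².
CCl₄: Δ = 100 − 2 = 98 ppt = 0.098 ppb; ΔF = 0.17 × 0.098 = 0.0167 W/m².
HFC-134a: ΔF = 0.00016 × (139 − 0) = 0.00016 × 139 = 0.0222 W/m².
Total ΔF = 6.0694 + 0.8448 + 0.0167 + 0.0222 = 6.9531 W/m².

ΔF = 6.95 W/m²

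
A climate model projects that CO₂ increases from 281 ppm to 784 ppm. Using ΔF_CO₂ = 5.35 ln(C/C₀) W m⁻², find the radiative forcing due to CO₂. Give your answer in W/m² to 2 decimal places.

ΔF = 5.49 W/m²

CO₂ absorption bands are partially saturated, so forcing scales with the logarithm of the concentration ratio.
CO₂: 5.35 × ln(784/281) = 5.35 × ln(2.79004) = 5.35 × 1.02606 = 5.4894 W/m².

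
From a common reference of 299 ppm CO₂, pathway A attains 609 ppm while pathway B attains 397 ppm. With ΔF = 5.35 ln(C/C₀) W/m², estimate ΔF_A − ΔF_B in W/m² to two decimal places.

ΔF_A = 5.35 ln(609/299) = 5.35 × 0.71137 = 3.8058 W/m².
ΔF_B = 5.35 ln(397/299) = 5.35 × 0.28349 = 1.5167 W/m².
Difference: 3.8058 − 1.5167 = 2.2891 W/m².

ΔF_A − ΔF_B = 2.29 W/m²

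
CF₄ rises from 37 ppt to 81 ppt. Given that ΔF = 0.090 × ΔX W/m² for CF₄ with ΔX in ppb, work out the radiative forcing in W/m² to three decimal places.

ΔF = 0.004 W/m²

CF₄: Δ = 81 − 37 = 44 ppt = 0.044 ppb; ΔF = 0.090 × 0.044 = 0.0040 W/m².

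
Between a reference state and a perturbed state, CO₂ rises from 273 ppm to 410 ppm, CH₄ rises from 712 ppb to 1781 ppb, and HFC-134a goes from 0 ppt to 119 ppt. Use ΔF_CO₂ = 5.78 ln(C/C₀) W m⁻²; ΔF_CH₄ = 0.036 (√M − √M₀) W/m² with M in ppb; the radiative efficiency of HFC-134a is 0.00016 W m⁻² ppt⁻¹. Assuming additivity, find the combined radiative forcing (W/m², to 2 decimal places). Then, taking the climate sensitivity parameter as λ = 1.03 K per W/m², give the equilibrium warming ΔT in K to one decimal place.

ΔF = 2.93 W/m²; ΔT = 3.0 K

CO₂: 5.78 × ln(410/273) = 5.78 × ln(1.50183) = 5.78 × 0.40668 = 2.3506 W/m².
CH₄: 0.036 × (√1781 − √712) = 0.036 × (42.2019 − 26.6833) = 0.036 × 15.5186 = 0.5587 W/m².
HFC-134a: ΔF = 0.00016 × (119 − 0) = 0.00016 × 119 = 0.0190 W/m².
Total ΔF = 2.3506 + 0.5587 + 0.0190 = 2.9283 W/m².
ΔT = λ ΔF = 1.03 × 2.93 = 3.0179 K.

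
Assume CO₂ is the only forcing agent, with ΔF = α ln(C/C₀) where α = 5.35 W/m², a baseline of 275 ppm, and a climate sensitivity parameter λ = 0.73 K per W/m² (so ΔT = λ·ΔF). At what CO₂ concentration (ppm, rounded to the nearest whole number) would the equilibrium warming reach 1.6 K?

C ≈ 414 ppm

Required forcing: ΔF = ΔT/λ = 1.6/0.73 = 2.1918 W/m².
Then ln(C/275) = ΔF/5.35 = 2.1918/5.35 = 0.40968.
So C = 275 × e^0.40968 = 275 × 1.50634 = 414.24 ppm.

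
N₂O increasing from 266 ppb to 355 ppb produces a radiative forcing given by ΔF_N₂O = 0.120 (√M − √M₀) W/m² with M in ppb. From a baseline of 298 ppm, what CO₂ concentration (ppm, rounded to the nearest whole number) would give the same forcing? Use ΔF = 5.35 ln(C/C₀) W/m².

C ≈ 315 ppm

N₂O forcing: 0.120 × (√355 − √266) = 0.120 × (18.8414 − 16.3095) = 0.120 × 2.5319 = 0.30383 W/m².
Set 5.35 ln(C/298) = 0.30383: ln(C/298) = 0.30383/5.35 = 0.05679, so C = 298 × e^0.05679 = 298 × 1.05843 = 315.41 ppm.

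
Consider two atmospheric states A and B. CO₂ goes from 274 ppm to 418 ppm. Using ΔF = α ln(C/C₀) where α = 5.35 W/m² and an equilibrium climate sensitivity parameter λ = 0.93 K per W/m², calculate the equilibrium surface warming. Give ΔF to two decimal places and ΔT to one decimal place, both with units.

ΔF = 2.26 W/m²; ΔT = 2.1 K

CO₂: 5.35 × ln(418/274) = 5.35 × ln(1.52555) = 5.35 × 0.42236 = 2.2596 W/m².
ΔT = λ ΔF = 0.93 × 2.26 = 2.1018 K.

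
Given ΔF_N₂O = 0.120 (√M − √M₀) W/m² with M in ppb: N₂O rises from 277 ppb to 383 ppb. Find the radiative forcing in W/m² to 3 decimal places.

N₂O: 0.120 × (√383 − √277) = 0.120 × (19.5704 − 16.6433) = 0.120 × 2.9271 = 0.3513 W/m².

ΔF = 0.351 W/m²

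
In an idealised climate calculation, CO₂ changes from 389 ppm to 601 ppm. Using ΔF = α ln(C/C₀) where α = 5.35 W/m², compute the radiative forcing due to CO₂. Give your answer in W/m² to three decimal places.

CO₂ absorption bands are partially saturated, so forcing scales with the logarithm of the concentration ratio.
CO₂: 5.35 × ln(601/389) = 5.35 × ln(1.54499) = 5.35 × 0.43502 = 2.3274 W/m².

ΔF = 2.327 W/m²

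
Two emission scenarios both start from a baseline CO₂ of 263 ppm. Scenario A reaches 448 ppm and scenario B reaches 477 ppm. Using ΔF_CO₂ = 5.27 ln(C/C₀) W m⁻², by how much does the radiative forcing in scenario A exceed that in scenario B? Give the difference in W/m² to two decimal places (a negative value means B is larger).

ΔF_A = 5.27 ln(448/263) = 5.27 × 0.53264 = 2.8070 W/m².
ΔF_B = 5.27 ln(477/263) = 5.27 × 0.59536 = 3.1375 W/m².
Difference: 2.8070 − 3.1375 = -0.3305 W/m².

ΔF_A − ΔF_B = -0.33 W/m²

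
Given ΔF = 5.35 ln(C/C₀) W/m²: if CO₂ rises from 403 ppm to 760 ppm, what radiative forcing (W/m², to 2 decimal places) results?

ΔF = 3.39 W/m²

CO₂ absorption bands are partially saturated, so forcing scales with the logarithm of the concentration ratio.
CO₂: 5.35 × ln(760/403) = 5.35 × ln(1.88586) = 5.35 × 0.63438 = 3.3939 W/m².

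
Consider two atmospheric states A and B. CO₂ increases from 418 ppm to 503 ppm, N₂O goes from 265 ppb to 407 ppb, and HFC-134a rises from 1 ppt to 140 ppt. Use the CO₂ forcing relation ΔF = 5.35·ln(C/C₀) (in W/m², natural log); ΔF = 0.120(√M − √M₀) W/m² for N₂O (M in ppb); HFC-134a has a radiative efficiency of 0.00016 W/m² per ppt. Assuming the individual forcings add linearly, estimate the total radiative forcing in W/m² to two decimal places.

ΔF = 1.48 W/m²

CO₂: 5.35 × ln(503/418) = 5.35 × ln(1.20335) = 5.35 × 0.18511 = 0.9903 W/m².
N₂O: 0.120 × (√407 − √265) = 0.120 × (20.1742 − 16.2788) = 0.120 × 3.8954 = 0.4674 W/m².
HFC-134a: ΔF = 0.00016 × (140 − 1) = 0.00016 × 139 = 0.0222 W/m².
Total ΔF = 0.9903 + 0.4674 + 0.0222 = 1.4799 W/m².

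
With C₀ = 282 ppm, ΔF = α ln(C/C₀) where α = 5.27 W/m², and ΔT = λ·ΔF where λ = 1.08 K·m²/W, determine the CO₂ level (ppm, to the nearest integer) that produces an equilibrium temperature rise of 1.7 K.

C ≈ 380 ppm

Required forcing: ΔF = ΔT/λ = 1.7/1.08 = 1.5741 W/m².
Then ln(C/282) = ΔF/5.27 = 1.5741/5.27 = 0.29869.
So C = 282 × e^0.29869 = 282 × 1.34809 = 380.16 ppm.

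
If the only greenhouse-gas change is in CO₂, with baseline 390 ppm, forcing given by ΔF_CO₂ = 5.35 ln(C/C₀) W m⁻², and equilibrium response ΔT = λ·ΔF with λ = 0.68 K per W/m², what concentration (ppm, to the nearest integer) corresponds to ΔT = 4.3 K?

Required forcing: ΔF = ΔT/λ = 4.3/0.68 = 6.3235 W/m².
Then ln(C/390) = ΔF/5.35 = 6.3235/5.35 = 1.18196.
So C = 390 × e^1.18196 = 390 × 3.26076 = 1271.70 ppm.

C ≈ 1272 ppm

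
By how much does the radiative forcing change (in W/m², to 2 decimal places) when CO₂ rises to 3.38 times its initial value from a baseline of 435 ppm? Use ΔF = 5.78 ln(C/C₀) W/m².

ΔF = 7.04 W/m²

Because the forcing depends only on the ratio C/C₀, the initial concentration does not enter.
ΔF = 5.78 × ln(3.38) = 5.78 × 1.21788 = 7.0393 W/m².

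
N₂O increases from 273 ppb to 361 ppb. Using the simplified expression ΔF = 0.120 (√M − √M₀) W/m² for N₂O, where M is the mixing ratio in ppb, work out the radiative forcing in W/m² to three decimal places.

ΔF = 0.297 W/m²

N₂O: 0.120 × (√361 − √273) = 0.120 × (19.0000 − 16.5227) = 0.120 × 2.4773 = 0.2973 W/m².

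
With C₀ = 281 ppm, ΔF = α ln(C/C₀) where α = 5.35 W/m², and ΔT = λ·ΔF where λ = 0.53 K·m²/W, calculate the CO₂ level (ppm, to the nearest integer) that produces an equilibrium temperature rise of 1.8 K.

Required forcing: ΔF = ΔT/λ = 1.8/0.53 = 3.3962 W/m².
Then ln(C/281) = ΔF/5.35 = 3.3962/5.35 = 0.63480.
So C = 281 × e^0.63480 = 281 × 1.88664 = 530.15 ppm.

C ≈ 530 ppm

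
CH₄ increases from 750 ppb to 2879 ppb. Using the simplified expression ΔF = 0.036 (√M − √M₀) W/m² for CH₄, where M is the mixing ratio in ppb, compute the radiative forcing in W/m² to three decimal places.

CH₄: 0.036 × (√2879 − √750) = 0.036 × (53.6563 − 27.3861) = 0.036 × 26.2702 = 0.9457 W/m².

ΔF = 0.946 W/m²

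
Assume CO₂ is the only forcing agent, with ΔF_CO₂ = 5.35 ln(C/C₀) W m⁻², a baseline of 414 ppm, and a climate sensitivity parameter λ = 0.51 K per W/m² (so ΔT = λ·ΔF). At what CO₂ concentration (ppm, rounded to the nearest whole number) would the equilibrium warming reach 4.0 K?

Required forcing: ΔF = ΔT/λ = 4.0/0.51 = 7.8431 W/m².
Then ln(C/414) = ΔF/5.35 = 7.8431/5.35 = 1.46600.
So C = 414 × e^1.46600 = 414 × 4.33187 = 1793.39 ppm.

C ≈ 1793 ppm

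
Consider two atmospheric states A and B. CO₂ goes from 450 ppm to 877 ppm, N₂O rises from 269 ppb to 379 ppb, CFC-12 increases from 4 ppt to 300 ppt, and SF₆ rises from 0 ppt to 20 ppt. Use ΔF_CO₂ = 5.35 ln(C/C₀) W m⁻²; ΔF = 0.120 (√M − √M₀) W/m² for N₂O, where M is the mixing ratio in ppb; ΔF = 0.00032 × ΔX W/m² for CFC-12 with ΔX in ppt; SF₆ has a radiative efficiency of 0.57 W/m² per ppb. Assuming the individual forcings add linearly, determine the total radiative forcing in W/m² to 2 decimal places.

ΔF = 4.04 W/m²

CO₂: 5.35 × ln(877/450) = 5.35 × ln(1.94889) = 5.35 × 0.66726 = 3.5698 W/m².
N₂O: 0.120 × (√379 − √269) = 0.120 × (19.4679 − 16.4012) = 0.120 × 3.0667 = 0.3680 W/m².
CFC-12: ΔF = 0.00032 × (300 − 4) = 0.00032 × 296 = 0.0947 W/m².
SF₆: Δ = 20 − 0 = 20 ppt = 0.020 ppb; ΔF = 0.57 × 0.020 = 0.0114 W/m².
Total ΔF = 3.5698 + 0.3680 + 0.0947 + 0.0114 = 4.0439 W/m².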